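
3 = 3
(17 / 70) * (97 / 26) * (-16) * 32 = -211072 / 455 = -463.89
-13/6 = -2.17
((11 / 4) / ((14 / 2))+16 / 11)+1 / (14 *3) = 247 / 132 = 1.87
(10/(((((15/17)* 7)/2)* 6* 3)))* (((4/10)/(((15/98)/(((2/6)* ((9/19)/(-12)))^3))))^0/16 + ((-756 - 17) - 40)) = -146.24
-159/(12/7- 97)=1113/667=1.67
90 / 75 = 6 / 5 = 1.20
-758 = -758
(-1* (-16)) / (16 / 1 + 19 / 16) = 256 / 275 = 0.93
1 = 1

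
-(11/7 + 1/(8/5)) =-123/56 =-2.20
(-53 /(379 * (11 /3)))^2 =25281 /17380561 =0.00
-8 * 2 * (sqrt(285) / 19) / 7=-2.03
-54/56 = -27/28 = -0.96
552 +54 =606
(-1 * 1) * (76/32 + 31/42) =-523/168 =-3.11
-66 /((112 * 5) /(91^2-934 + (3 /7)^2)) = -2970099 /3430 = -865.92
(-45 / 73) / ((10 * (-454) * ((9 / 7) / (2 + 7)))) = 63 / 66284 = 0.00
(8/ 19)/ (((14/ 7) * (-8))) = -1/ 38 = -0.03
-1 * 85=-85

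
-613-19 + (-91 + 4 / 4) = -722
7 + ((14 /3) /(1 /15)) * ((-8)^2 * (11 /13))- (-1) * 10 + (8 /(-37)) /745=1364494961 /358345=3807.77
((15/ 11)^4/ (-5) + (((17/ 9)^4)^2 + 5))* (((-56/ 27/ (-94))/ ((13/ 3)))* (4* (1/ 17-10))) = -33.68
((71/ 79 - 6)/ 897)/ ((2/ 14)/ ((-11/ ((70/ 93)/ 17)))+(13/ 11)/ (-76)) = 13657732/ 38725721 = 0.35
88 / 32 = 11 / 4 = 2.75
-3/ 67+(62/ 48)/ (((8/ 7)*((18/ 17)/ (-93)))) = -7665509/ 77184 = -99.31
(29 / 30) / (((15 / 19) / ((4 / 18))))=551 / 2025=0.27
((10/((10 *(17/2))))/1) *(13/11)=26/187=0.14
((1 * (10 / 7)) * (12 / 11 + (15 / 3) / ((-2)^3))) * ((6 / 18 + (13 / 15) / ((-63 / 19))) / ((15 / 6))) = 1394 / 72765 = 0.02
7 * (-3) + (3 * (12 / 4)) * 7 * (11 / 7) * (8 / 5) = 687 / 5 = 137.40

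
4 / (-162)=-2 / 81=-0.02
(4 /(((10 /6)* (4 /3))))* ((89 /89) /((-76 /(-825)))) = 19.54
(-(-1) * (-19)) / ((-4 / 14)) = 133 / 2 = 66.50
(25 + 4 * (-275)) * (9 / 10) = -1935 / 2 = -967.50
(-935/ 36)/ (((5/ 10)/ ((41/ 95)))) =-7667/ 342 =-22.42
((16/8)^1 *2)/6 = 0.67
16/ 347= 0.05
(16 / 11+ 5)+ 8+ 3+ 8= 280 / 11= 25.45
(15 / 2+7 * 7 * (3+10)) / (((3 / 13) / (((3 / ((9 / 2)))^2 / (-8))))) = -16757 / 108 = -155.16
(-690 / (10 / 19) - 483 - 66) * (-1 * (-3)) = -5580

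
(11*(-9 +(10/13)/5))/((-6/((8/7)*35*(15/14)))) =63250/91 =695.05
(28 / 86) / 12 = 7 / 258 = 0.03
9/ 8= 1.12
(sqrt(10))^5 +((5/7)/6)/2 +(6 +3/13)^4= 100 * sqrt(10) +3616067369/2399124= 1823.47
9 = 9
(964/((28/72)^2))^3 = 30469556460589056/117649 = 258986956630.22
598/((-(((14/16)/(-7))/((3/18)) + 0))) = 2392/3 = 797.33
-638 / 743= -0.86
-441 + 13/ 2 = -869/ 2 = -434.50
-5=-5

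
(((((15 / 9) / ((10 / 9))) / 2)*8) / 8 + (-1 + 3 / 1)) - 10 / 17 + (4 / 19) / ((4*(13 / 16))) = 37397 / 16796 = 2.23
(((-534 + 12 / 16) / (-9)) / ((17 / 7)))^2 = 2752281 / 4624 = 595.22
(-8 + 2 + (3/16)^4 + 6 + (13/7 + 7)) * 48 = 12191397/28672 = 425.20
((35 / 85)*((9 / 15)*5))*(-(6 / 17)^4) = -0.02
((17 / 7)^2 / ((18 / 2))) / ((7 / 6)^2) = 1156 / 2401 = 0.48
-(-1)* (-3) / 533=-3 / 533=-0.01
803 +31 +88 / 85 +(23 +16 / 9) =657757 / 765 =859.81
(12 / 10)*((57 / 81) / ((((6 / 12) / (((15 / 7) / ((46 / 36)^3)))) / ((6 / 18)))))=49248 / 85169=0.58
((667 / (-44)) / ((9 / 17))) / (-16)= 11339 / 6336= 1.79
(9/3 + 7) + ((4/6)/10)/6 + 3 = 13.01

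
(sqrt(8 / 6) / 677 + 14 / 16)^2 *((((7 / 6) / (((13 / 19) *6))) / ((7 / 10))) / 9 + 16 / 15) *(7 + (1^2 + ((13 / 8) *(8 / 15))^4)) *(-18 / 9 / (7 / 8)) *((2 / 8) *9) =-37.64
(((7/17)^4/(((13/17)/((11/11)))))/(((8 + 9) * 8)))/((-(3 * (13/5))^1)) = -12005/338761176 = -0.00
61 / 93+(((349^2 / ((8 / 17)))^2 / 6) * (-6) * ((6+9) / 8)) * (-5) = 29904996955837007 / 47616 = 628045130960.96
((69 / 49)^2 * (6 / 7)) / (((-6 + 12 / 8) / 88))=-558624 / 16807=-33.24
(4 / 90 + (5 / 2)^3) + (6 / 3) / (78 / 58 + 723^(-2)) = 6295730119 / 366956280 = 17.16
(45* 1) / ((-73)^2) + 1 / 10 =5779 / 53290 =0.11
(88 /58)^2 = 1936 /841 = 2.30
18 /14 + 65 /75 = 226 /105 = 2.15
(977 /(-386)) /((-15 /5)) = 0.84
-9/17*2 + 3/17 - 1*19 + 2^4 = -3.88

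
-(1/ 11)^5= -1/ 161051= -0.00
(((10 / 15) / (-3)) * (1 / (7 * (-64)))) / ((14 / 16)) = 1 / 1764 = 0.00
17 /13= 1.31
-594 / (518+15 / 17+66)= -10098 / 9943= -1.02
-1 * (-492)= 492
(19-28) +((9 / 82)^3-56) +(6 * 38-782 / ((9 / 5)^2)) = -3499473647 / 44660808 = -78.36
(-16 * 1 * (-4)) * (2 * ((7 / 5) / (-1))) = -896 / 5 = -179.20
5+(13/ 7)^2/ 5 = 1394/ 245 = 5.69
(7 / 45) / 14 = 1 / 90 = 0.01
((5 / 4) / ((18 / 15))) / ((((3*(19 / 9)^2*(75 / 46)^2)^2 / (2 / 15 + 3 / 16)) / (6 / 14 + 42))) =914240547 / 81450625000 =0.01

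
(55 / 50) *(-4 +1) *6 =-99 / 5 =-19.80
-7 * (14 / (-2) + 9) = -14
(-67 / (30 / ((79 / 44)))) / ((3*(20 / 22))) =-5293 / 3600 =-1.47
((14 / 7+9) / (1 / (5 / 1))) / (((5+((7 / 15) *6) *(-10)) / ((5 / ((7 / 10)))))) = -2750 / 161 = -17.08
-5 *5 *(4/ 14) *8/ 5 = -80/ 7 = -11.43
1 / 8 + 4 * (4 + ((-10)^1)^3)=-31871 / 8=-3983.88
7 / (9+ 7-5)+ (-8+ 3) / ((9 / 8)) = -377 / 99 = -3.81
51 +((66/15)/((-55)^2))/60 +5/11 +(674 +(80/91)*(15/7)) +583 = 34430779387/26276250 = 1310.34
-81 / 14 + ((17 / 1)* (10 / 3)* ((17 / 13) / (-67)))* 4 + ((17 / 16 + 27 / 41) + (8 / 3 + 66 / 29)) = -1233958025 / 347967984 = -3.55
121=121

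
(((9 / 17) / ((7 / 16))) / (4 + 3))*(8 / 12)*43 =4128 / 833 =4.96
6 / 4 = 3 / 2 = 1.50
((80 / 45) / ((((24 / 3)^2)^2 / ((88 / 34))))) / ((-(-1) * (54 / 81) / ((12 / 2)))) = 11 / 1088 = 0.01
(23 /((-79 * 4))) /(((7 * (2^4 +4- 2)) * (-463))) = 23 /18434808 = 0.00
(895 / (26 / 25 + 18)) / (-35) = -4475 / 3332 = -1.34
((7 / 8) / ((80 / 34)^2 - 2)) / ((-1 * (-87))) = 289 / 101616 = 0.00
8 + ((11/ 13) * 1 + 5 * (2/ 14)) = 870/ 91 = 9.56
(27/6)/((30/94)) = 141/10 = 14.10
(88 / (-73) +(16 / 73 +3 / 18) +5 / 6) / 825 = 1 / 60225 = 0.00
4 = 4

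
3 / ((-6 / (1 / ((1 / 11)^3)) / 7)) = -9317 / 2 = -4658.50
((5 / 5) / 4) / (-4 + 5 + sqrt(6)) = -1 / 20 + sqrt(6) / 20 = 0.07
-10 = -10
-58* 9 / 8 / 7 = -261 / 28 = -9.32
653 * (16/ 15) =10448/ 15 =696.53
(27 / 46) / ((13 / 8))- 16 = -4676 / 299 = -15.64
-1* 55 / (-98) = 55 / 98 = 0.56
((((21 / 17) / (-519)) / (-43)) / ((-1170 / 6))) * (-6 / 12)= 7 / 49320570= 0.00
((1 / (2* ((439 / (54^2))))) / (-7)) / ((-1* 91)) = 1458 / 279643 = 0.01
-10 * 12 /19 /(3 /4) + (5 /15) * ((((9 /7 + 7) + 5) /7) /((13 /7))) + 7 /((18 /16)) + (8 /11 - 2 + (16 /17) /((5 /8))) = -23643227 /14549535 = -1.63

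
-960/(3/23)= -7360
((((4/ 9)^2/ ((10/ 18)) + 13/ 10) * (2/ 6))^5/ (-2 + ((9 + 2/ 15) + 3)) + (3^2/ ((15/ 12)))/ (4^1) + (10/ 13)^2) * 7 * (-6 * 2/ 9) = -22.37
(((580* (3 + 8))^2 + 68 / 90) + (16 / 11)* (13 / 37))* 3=745501109198 / 6105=122113203.80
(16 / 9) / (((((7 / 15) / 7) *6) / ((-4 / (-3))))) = 160 / 27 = 5.93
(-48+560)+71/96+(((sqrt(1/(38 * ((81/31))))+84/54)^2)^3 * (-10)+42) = 582037525495/1440060768 - 5905545625 * sqrt(1178)/3645153819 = 348.57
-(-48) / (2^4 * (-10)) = -3 / 10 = -0.30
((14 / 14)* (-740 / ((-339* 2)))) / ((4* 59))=0.00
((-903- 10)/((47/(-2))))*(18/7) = 32868/329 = 99.90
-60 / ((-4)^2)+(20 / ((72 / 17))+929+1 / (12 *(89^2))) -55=124751791 / 142578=874.97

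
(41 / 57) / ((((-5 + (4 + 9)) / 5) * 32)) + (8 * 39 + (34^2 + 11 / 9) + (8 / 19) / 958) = 30807989689 / 20968704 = 1469.24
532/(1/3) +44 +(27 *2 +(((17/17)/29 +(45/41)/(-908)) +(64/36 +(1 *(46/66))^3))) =65807240711647/38798016444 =1696.15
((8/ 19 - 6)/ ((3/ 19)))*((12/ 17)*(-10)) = 4240/ 17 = 249.41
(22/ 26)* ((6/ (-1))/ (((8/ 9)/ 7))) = -39.98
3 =3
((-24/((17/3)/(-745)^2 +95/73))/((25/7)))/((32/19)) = -1939945581/632733464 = -3.07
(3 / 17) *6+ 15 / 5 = 69 / 17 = 4.06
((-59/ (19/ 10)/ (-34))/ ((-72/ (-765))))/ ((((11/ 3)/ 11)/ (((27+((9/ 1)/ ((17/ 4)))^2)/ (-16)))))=-40263075/ 702848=-57.29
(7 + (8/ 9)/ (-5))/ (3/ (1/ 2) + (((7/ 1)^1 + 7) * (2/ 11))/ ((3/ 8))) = 3377/ 6330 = 0.53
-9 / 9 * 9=-9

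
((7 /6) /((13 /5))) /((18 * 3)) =35 /4212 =0.01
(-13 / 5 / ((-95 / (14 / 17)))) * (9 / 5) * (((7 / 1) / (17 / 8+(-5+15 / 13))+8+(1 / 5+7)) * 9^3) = 11898032328 / 36135625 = 329.26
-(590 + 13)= -603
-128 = -128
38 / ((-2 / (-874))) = 16606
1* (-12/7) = -1.71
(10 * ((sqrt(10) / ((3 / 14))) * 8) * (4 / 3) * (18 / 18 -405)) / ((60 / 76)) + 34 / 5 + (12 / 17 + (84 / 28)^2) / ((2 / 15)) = 13531 / 170 -6877696 * sqrt(10) / 27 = -805445.75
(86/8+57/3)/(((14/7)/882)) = 52479/4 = 13119.75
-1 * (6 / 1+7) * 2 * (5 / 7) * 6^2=-4680 / 7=-668.57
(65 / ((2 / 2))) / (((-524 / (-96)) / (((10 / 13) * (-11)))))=-13200 / 131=-100.76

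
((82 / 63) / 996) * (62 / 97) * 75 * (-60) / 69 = -635500 / 11665899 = -0.05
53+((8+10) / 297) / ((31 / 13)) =54245 / 1023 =53.03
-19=-19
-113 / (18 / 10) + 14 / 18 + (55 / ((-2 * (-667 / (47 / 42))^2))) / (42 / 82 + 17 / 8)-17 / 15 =-10714336615868 / 169709582385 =-63.13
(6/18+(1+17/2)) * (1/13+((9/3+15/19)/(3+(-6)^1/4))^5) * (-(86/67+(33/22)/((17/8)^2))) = -3059469410964971/1869843492543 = -1636.22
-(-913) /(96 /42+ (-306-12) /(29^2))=5374831 /11230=478.61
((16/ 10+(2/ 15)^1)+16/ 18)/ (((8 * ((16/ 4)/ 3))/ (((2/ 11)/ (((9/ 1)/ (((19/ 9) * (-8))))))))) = -1121/ 13365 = -0.08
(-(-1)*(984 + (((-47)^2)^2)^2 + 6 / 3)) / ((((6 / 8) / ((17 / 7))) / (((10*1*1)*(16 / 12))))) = 7196299969185760 / 7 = 1028042852740822.86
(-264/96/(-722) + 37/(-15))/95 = -0.03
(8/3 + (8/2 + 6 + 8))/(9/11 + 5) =341/96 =3.55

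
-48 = -48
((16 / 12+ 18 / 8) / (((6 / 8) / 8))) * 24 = 2752 / 3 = 917.33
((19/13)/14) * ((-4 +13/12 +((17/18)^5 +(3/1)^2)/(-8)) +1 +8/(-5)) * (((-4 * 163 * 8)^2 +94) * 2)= -18502365139772525/687802752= -26900684.95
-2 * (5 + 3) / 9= -16 / 9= -1.78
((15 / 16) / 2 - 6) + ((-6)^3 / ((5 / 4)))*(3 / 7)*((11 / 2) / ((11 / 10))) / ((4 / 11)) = -229335 / 224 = -1023.82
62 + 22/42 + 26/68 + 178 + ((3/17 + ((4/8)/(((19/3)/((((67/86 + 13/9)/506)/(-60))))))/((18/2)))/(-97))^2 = 240.91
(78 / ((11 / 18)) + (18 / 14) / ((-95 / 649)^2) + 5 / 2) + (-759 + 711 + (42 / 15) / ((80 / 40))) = 199500813 / 1389850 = 143.54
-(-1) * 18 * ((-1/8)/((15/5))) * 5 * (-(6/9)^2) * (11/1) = 55/3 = 18.33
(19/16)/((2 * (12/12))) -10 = -301/32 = -9.41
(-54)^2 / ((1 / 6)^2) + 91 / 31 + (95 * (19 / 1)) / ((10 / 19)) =6721323 / 62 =108408.44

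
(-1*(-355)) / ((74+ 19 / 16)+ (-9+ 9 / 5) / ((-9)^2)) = 255600 / 54071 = 4.73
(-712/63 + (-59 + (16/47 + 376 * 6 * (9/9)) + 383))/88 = 1901731/65142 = 29.19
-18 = -18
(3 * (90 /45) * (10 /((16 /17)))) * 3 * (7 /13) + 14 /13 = 5411 /52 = 104.06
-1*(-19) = 19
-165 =-165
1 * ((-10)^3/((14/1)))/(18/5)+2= -1124/63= -17.84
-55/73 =-0.75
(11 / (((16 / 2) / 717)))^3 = 490609013103 / 512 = 958220728.72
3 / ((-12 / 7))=-7 / 4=-1.75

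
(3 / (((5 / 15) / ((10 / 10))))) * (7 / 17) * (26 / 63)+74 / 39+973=647371 / 663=976.43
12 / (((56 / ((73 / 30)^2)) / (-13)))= -16.49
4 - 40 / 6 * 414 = -2756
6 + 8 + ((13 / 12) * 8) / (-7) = 268 / 21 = 12.76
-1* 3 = -3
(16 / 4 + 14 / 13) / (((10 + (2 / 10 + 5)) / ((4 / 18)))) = 55 / 741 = 0.07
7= 7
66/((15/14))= 308/5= 61.60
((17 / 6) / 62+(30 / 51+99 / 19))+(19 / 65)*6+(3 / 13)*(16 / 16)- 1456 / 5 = -283.37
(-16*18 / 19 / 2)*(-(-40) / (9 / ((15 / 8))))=-1200 / 19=-63.16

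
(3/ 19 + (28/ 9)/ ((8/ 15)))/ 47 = 0.13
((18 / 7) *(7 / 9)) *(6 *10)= 120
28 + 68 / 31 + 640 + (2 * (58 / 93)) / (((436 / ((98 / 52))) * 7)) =176637755 / 263562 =670.19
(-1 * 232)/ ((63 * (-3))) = 232/ 189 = 1.23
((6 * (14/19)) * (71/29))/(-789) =-1988/144913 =-0.01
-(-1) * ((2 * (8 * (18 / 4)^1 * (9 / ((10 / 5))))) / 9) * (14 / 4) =126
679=679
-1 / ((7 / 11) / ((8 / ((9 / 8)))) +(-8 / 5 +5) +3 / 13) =-45760 / 170239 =-0.27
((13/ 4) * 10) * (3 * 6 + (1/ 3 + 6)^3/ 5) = 120757/ 54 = 2236.24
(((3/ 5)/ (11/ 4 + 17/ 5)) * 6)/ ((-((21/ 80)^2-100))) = 153600/ 26221919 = 0.01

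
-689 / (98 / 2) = -689 / 49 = -14.06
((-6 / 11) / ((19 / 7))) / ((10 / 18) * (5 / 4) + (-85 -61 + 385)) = -1512 / 1803461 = -0.00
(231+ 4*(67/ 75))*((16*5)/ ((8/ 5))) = 35186/ 3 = 11728.67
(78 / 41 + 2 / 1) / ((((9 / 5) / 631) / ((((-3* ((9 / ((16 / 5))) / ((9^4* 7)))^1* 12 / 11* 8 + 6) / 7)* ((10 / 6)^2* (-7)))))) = -472139440000 / 20713077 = -22794.27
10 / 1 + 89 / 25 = 339 / 25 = 13.56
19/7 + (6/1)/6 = 26/7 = 3.71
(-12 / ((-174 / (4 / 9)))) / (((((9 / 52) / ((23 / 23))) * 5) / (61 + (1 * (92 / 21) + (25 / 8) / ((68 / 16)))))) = 9819056 / 4192965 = 2.34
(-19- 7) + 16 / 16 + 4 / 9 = -24.56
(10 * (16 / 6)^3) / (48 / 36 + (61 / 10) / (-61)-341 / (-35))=71680 / 4149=17.28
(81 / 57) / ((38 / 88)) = 1188 / 361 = 3.29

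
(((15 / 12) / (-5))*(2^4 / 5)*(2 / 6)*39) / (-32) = 13 / 40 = 0.32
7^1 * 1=7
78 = 78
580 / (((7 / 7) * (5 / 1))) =116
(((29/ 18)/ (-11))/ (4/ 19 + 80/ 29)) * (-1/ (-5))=-15979/ 1619640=-0.01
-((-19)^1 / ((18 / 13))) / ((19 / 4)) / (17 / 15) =130 / 51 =2.55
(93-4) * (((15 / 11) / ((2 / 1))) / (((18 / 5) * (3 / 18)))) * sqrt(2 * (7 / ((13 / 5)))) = 2225 * sqrt(910) / 286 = 234.68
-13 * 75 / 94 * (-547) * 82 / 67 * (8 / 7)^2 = 1399444800 / 154301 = 9069.58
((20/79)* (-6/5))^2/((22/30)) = 8640/68651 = 0.13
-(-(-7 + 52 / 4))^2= -36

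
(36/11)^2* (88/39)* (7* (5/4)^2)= 37800/143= 264.34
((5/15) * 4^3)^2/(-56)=-512/63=-8.13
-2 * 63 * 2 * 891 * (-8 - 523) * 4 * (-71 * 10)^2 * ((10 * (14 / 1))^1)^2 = 4712002649988480000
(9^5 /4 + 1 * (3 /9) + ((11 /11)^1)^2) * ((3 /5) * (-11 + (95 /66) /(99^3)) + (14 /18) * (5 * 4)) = 169341682461623 /1280794680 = 132216.10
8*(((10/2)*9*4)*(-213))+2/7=-2147038/7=-306719.71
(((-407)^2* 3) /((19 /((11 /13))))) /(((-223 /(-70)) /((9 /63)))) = 54664170 /55081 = 992.43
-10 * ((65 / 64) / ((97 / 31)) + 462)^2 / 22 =-41187685761605 / 423931904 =-97156.37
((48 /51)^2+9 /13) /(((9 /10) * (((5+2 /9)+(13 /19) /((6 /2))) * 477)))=0.00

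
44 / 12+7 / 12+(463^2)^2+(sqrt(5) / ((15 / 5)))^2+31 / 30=8271732270031 / 180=45954068166.84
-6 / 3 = -2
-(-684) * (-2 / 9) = -152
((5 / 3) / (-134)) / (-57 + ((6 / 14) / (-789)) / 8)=36820 / 168738897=0.00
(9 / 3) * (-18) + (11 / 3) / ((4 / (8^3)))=1246 / 3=415.33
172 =172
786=786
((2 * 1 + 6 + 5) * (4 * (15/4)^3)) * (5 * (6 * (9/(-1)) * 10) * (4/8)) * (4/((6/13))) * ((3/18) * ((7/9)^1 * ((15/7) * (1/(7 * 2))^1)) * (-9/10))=128334375/224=572921.32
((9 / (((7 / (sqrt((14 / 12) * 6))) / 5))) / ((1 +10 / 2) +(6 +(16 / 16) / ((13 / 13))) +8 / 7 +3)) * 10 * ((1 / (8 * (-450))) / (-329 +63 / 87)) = 29 * sqrt(7) / 9139200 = 0.00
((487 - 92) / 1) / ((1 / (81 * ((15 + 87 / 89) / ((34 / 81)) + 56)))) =4553496405 / 1513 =3009581.23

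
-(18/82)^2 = -81/1681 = -0.05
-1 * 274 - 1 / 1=-275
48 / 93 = 16 / 31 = 0.52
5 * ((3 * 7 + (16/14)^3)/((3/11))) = 424325/1029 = 412.37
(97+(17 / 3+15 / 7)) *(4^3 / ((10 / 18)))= 12074.06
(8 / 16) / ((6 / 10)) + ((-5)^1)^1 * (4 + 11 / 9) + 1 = -437 / 18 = -24.28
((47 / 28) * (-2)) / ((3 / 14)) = -47 / 3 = -15.67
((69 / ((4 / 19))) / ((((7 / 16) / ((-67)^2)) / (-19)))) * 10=-4472660040 / 7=-638951434.29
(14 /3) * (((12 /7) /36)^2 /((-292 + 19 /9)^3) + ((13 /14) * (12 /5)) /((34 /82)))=265037592338206 /10566695754755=25.08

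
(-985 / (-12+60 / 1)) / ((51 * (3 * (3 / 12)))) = -985 / 1836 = -0.54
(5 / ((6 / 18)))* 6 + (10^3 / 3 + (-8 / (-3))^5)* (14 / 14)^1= 135638 / 243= 558.18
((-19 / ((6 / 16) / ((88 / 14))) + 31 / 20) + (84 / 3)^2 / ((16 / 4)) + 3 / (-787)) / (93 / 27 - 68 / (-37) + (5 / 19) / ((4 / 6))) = -84301376127 / 3957500330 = -21.30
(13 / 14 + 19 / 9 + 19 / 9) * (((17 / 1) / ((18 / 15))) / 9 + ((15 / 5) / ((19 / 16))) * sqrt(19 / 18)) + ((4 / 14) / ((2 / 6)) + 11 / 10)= 342407 / 34020 + 2596 * sqrt(38) / 1197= 23.43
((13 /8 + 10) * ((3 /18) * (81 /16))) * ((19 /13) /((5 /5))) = 14.34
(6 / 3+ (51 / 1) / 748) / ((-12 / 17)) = -1547 / 528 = -2.93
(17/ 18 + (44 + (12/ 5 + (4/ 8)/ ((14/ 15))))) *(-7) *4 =-60329/ 45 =-1340.64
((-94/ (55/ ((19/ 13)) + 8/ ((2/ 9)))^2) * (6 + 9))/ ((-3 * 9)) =169670/ 17614809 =0.01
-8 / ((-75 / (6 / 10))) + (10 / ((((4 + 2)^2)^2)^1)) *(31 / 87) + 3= 3.07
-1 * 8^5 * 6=-196608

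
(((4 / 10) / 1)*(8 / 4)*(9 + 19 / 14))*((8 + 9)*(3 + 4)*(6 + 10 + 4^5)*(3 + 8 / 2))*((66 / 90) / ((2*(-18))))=-3947944 / 27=-146220.15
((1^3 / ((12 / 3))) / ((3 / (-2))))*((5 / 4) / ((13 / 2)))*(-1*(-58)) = -145 / 78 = -1.86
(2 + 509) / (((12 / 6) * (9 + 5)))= 73 / 4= 18.25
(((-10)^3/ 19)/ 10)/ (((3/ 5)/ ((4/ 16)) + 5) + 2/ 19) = -500/ 713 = -0.70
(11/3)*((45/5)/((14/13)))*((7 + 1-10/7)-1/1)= 16731/98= 170.72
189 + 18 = 207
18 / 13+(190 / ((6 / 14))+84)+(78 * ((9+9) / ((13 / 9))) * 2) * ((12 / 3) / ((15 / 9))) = 1012892 / 195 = 5194.32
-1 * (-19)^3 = 6859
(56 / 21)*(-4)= -32 / 3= -10.67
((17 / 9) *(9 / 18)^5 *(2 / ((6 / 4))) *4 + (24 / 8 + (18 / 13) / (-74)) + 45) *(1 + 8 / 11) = 23834417 / 285714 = 83.42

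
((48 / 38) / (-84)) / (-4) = 1 / 266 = 0.00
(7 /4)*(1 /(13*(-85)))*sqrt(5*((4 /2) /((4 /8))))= -7*sqrt(5) /2210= -0.01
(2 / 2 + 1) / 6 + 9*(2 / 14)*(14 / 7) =61 / 21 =2.90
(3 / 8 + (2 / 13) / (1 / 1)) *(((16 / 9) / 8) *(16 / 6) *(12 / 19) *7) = 3080 / 2223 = 1.39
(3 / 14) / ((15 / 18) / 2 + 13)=18 / 1127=0.02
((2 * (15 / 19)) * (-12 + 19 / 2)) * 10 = -750 / 19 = -39.47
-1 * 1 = -1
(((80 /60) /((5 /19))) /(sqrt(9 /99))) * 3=76 * sqrt(11) /5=50.41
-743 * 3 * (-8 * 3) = 53496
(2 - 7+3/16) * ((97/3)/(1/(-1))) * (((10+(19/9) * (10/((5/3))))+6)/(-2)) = -321167/144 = -2230.33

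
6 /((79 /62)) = 372 /79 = 4.71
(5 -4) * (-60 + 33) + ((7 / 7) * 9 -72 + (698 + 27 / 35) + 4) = 21447 / 35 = 612.77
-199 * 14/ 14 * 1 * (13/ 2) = -1293.50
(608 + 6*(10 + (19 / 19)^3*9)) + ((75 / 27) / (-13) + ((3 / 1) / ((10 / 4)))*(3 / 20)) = 4223503 / 5850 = 721.97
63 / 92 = 0.68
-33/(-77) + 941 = 6590/7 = 941.43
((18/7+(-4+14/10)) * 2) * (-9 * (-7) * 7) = -126/5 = -25.20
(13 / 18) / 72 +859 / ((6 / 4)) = 742189 / 1296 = 572.68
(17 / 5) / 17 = 1 / 5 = 0.20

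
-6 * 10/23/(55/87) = -1044/253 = -4.13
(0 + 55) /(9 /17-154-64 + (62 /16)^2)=-59840 /220271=-0.27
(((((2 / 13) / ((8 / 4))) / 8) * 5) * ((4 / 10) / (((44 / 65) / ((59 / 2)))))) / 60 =59 / 4224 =0.01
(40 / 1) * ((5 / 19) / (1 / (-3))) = -600 / 19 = -31.58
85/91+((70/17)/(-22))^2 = 3083840/3182179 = 0.97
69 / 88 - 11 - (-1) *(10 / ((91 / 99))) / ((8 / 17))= 103321 / 8008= 12.90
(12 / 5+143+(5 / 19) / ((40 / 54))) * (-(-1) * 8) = 110774 / 95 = 1166.04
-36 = -36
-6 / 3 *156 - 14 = -326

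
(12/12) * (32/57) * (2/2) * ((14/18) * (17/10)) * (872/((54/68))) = 815.10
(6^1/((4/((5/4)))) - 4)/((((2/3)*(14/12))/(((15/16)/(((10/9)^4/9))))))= -27103491/1792000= -15.12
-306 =-306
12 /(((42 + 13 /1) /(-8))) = -96 /55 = -1.75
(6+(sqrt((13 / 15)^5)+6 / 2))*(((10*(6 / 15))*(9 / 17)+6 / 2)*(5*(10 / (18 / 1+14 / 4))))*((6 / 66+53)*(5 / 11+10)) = 263320928*sqrt(195) / 796059+5258628000 / 88451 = 64071.54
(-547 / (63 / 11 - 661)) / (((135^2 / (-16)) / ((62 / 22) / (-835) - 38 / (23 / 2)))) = 764457662 / 315360023625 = 0.00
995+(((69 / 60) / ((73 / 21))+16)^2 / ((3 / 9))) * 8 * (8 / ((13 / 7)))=49476311891 / 1731925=28567.24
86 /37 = 2.32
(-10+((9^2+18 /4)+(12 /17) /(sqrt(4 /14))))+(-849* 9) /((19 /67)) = -1021025 /38+6* sqrt(14) /17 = -26867.76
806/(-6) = -403/3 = -134.33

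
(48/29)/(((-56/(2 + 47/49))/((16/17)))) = -480/5831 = -0.08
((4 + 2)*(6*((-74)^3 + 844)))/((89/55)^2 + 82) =-44036982000/255971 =-172038.95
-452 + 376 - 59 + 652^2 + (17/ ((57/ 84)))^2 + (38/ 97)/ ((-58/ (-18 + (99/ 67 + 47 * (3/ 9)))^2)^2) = 20457725480977969378697/ 48068344124166897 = 425596.63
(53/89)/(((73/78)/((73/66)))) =689/979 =0.70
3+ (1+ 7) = 11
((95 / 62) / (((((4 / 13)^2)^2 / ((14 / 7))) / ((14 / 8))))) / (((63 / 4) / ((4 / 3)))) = 50.65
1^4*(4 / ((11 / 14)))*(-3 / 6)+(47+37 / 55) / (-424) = -30991 / 11660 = -2.66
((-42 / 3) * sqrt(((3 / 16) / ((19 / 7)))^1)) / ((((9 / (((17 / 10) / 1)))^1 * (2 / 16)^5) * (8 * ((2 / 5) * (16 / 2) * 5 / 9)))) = -7616 * sqrt(399) / 95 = -1601.36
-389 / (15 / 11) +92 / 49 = -208291 / 735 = -283.39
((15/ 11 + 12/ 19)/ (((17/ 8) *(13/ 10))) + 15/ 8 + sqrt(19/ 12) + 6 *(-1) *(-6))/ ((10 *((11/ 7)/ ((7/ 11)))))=49 *sqrt(57)/ 7260 + 698845203/ 447109520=1.61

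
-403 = -403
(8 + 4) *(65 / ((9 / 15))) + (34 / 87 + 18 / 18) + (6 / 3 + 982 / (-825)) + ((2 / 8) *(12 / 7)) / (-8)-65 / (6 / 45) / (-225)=1747519357 / 1339800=1304.31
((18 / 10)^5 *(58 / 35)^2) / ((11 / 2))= 397281672 / 42109375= 9.43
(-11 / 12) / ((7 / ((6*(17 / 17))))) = -11 / 14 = -0.79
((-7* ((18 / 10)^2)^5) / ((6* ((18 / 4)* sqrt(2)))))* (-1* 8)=3615924564* sqrt(2) / 9765625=523.64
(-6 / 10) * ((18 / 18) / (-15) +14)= -8.36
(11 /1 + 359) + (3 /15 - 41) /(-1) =2054 /5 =410.80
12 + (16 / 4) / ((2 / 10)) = 32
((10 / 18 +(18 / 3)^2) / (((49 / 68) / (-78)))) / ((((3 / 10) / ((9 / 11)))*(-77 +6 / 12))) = 97760 / 693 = 141.07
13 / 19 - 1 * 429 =-8138 / 19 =-428.32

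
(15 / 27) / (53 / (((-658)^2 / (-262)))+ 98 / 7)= 216482 / 5442849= 0.04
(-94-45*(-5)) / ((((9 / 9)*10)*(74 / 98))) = 6419 / 370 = 17.35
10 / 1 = 10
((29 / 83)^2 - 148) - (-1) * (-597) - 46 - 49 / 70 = -54531803 / 68890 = -791.58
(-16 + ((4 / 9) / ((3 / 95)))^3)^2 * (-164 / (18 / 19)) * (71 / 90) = -1049204891.97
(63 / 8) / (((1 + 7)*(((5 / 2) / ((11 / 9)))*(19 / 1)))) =77 / 3040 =0.03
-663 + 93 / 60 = -661.45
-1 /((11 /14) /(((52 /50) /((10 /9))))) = -1638 /1375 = -1.19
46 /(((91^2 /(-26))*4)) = -0.04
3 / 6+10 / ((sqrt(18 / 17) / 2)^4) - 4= 22553 / 162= 139.22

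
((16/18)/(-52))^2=4/13689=0.00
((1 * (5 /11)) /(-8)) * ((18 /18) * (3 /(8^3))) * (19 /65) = -57 /585728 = -0.00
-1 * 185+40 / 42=-3865 / 21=-184.05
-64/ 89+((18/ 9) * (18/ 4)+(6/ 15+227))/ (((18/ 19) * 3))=330247/ 4005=82.46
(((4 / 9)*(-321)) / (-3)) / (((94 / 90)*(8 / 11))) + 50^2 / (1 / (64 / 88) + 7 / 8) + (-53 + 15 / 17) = 16130849 / 14382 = 1121.60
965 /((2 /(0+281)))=271165 /2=135582.50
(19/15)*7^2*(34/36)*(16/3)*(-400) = -125052.84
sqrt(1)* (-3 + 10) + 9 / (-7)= 40 / 7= 5.71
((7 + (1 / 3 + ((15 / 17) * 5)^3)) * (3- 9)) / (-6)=1373711 / 14739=93.20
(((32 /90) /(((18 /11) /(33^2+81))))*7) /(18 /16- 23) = -18304 /225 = -81.35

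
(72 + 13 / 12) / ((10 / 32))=233.87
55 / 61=0.90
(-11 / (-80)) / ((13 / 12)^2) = 99 / 845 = 0.12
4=4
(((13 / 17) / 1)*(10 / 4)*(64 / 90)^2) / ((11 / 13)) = 86528 / 75735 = 1.14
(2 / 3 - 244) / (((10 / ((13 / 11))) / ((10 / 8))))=-4745 / 132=-35.95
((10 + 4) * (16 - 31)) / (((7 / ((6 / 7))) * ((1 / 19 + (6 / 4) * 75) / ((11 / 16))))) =-9405 / 59878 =-0.16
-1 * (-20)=20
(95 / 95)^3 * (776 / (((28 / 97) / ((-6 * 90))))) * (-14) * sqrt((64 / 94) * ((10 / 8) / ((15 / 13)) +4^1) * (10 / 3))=27097920 * sqrt(14335) / 47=69029852.75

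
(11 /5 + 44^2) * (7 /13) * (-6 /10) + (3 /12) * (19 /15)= -2440897 /3900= -625.87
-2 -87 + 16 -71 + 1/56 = -143.98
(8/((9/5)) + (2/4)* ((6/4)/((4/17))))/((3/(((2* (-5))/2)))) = -5495/432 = -12.72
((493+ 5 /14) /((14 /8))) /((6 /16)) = 110512 /147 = 751.78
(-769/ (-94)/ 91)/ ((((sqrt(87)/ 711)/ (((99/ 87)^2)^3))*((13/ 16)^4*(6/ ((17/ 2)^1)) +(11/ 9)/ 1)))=295012012018778284032*sqrt(87)/ 282934239936285343315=9.73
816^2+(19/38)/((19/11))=25302539/38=665856.29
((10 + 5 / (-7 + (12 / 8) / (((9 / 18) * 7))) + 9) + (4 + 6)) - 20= 379 / 46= 8.24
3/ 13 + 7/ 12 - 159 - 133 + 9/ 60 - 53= -67087/ 195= -344.04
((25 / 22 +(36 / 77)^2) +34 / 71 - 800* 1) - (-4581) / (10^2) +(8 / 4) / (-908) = -7189363102167 / 9555769300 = -752.36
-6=-6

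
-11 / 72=-0.15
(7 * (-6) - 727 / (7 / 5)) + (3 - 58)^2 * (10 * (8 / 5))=334871 / 7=47838.71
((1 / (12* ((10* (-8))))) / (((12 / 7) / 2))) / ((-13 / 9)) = 7 / 8320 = 0.00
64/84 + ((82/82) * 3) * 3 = 205/21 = 9.76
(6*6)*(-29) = -1044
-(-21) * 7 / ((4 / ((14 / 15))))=343 / 10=34.30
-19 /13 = -1.46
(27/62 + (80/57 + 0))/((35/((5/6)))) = 6499/148428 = 0.04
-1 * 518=-518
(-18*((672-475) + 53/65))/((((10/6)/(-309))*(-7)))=-214548588/2275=-94307.07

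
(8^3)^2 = 262144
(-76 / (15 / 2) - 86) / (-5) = 1442 / 75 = 19.23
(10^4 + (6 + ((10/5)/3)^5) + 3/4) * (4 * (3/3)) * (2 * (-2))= -38906756/243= -160110.11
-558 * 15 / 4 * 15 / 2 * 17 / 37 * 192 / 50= -1024488 / 37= -27688.86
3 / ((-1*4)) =-3 / 4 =-0.75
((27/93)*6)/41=54/1271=0.04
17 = 17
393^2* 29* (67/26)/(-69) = -100031469/598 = -167276.70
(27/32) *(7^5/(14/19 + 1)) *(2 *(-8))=-2873997/22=-130636.23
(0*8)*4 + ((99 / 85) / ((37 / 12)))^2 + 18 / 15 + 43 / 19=677644981 / 187929475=3.61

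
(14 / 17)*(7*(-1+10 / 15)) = -98 / 51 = -1.92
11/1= 11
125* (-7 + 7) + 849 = 849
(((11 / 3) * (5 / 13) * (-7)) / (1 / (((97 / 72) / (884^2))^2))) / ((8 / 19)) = -68826835 / 987708171836325888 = -0.00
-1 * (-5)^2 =-25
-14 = -14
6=6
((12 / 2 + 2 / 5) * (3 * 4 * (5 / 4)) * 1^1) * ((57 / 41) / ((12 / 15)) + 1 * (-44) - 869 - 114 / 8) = -88849.17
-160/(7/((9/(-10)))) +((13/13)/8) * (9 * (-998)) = -30861/28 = -1102.18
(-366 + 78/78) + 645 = 280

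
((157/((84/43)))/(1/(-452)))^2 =581959956769/441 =1319637090.18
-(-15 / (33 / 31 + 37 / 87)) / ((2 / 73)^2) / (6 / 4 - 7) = -215584695 / 88396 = -2438.85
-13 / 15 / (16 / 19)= -247 / 240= -1.03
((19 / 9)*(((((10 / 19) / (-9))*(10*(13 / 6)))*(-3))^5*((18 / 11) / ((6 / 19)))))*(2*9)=232058125000000 / 1485062667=156261.50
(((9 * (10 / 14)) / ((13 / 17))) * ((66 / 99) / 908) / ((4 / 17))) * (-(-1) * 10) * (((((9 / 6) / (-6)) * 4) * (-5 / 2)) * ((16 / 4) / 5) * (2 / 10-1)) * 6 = -52020 / 20657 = -2.52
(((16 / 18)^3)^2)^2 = 68719476736 / 282429536481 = 0.24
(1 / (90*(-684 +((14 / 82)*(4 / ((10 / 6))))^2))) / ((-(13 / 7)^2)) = 411845 / 87421129848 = 0.00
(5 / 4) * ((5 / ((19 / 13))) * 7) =2275 / 76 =29.93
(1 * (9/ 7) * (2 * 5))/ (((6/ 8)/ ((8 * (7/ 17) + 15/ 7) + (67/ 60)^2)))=2863391/ 24990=114.58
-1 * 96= -96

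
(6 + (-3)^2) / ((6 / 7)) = 35 / 2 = 17.50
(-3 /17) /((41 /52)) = -156 /697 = -0.22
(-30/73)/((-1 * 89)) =30/6497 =0.00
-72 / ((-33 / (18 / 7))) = 432 / 77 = 5.61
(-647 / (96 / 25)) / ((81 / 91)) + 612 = 3286987 / 7776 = 422.71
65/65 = 1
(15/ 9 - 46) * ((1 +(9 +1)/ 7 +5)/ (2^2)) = -247/ 3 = -82.33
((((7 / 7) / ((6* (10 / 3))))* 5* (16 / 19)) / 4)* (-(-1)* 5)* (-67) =-335 / 19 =-17.63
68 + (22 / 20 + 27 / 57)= 13219 / 190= 69.57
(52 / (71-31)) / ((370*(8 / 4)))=13 / 7400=0.00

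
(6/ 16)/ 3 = 1/ 8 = 0.12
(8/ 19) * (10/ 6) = 40/ 57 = 0.70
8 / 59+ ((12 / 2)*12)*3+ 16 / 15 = 192224 / 885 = 217.20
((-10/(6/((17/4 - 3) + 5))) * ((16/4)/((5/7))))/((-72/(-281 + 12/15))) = -16345/72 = -227.01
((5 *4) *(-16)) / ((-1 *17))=320 / 17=18.82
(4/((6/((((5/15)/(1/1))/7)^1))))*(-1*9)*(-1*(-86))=-172/7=-24.57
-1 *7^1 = -7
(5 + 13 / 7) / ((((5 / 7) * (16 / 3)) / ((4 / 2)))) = 18 / 5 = 3.60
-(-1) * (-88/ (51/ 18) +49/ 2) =-223/ 34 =-6.56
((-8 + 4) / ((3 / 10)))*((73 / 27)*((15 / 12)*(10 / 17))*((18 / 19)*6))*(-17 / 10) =14600 / 57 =256.14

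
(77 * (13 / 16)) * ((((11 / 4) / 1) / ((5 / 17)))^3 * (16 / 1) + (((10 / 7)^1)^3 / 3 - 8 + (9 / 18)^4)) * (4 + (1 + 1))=3846846456739 / 784000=4906691.91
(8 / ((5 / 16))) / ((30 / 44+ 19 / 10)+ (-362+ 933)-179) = 704 / 10851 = 0.06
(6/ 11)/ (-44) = -3/ 242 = -0.01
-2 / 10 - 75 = -376 / 5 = -75.20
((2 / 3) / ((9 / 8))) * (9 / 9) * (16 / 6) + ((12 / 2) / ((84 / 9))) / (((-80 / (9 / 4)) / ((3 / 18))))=1144693 / 725760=1.58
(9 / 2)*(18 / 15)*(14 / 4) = 189 / 10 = 18.90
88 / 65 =1.35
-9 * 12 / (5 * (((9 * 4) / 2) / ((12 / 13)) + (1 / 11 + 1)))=-792 / 755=-1.05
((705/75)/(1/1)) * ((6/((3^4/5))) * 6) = 188/9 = 20.89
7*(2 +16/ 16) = 21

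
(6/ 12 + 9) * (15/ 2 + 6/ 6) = 323/ 4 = 80.75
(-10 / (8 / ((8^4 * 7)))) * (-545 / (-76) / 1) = -4883200 / 19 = -257010.53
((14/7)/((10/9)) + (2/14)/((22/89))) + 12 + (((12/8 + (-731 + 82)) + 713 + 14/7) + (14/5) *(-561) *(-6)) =3660071/385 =9506.68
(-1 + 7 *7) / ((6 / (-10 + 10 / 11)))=-800 / 11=-72.73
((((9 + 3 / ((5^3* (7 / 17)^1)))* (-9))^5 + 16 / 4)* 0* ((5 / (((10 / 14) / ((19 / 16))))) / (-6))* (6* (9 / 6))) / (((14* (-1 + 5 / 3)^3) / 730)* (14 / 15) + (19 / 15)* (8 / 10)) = 0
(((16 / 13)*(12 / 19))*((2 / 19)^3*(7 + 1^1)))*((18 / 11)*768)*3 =509607936 / 18635903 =27.35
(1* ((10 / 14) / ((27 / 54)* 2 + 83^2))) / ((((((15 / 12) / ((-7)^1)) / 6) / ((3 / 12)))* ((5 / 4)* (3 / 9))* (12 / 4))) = -12 / 17225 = -0.00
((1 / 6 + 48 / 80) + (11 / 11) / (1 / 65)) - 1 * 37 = 863 / 30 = 28.77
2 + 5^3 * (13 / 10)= 329 / 2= 164.50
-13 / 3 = -4.33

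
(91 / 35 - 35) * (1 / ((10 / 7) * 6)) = -189 / 50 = -3.78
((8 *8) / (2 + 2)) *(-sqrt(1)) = -16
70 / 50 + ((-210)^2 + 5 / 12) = 2646109 / 60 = 44101.82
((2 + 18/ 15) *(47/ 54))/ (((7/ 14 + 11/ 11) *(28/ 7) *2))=94/ 405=0.23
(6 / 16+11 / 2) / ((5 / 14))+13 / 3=1247 / 60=20.78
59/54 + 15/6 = 97/27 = 3.59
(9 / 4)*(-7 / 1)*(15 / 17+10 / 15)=-24.40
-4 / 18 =-2 / 9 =-0.22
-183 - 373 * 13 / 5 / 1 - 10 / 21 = -121094 / 105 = -1153.28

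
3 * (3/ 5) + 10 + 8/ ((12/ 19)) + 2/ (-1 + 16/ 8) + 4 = 457/ 15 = 30.47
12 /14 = 6 /7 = 0.86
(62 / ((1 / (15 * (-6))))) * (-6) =33480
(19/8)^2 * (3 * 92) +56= 25805/16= 1612.81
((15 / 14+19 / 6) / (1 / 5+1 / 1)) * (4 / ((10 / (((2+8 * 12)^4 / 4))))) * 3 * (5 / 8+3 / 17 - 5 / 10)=3005108407 / 102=29461847.13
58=58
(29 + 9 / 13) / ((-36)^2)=193 / 8424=0.02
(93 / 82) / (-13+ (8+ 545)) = 31 / 14760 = 0.00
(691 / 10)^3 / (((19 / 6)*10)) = 989818113 / 95000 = 10419.14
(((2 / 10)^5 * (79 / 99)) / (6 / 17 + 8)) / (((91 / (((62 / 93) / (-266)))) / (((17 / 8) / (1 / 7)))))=-0.00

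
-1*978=-978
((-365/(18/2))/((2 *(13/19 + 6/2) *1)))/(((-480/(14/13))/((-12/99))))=-0.00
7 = 7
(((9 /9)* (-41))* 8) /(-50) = 164 /25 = 6.56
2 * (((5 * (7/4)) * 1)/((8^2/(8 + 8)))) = 35/8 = 4.38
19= 19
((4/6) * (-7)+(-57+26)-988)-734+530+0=-3683/3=-1227.67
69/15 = 4.60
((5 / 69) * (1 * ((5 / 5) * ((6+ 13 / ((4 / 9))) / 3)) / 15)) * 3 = 47 / 276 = 0.17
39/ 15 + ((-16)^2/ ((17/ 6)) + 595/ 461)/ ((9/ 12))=124.79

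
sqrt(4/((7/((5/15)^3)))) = 2 * sqrt(21)/63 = 0.15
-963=-963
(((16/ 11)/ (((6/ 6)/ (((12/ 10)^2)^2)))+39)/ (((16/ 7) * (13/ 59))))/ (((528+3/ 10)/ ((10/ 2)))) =39766531/ 50364600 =0.79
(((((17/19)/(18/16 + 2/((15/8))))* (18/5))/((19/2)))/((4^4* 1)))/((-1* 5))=-459/3797720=-0.00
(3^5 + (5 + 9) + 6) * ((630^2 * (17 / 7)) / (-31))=-253505700 / 31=-8177603.23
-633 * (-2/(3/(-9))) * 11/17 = -41778/17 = -2457.53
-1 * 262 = -262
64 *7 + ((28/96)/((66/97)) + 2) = 713479/1584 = 450.43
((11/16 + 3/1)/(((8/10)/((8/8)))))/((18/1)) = 295/1152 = 0.26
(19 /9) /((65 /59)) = 1121 /585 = 1.92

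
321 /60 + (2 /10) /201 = 21511 /4020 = 5.35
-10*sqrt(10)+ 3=-28.62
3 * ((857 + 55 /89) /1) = 2572.85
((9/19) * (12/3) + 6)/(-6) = -25/19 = -1.32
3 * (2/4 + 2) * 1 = 15/2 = 7.50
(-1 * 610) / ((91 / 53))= -32330 / 91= -355.27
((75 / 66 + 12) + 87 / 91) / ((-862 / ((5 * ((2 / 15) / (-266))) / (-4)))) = -28213 / 2754255504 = -0.00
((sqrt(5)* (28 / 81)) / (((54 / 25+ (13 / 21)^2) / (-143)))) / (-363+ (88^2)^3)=-445900* sqrt(5) / 10653894146584161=-0.00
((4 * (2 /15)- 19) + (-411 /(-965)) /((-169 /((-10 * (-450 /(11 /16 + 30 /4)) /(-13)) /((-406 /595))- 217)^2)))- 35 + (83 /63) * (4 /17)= -48453260113286725163 /426018815484267915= -113.74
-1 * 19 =-19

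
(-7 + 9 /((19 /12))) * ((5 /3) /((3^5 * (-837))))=125 /11593287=0.00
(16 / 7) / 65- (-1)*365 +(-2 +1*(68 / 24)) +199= 1542091 / 2730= 564.87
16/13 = 1.23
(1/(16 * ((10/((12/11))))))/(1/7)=21/440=0.05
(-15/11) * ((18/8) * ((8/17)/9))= -30/187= -0.16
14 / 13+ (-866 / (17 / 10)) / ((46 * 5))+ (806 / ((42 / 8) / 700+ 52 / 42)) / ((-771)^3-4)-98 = -483291588840005942 / 4874942175291487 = -99.14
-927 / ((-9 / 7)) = 721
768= 768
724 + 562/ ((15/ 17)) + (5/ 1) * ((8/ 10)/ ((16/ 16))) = 20474/ 15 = 1364.93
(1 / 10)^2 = 1 / 100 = 0.01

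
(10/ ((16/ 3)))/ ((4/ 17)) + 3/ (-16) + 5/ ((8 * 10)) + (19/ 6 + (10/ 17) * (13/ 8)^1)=19529/ 1632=11.97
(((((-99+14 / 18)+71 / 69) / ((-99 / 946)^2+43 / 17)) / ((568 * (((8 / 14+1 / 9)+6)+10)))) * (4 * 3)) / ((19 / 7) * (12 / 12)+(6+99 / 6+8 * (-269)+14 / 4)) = 185925754938 / 8147738630313745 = 0.00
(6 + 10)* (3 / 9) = 16 / 3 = 5.33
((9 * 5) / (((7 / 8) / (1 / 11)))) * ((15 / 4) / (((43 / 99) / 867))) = 10534050 / 301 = 34996.84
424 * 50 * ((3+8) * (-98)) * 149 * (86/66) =-13311183200/3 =-4437061066.67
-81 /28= -2.89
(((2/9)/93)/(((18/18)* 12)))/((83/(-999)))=-37/15438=-0.00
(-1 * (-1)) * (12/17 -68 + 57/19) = -1093/17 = -64.29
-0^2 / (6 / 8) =0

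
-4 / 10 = -2 / 5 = -0.40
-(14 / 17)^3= -2744 / 4913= -0.56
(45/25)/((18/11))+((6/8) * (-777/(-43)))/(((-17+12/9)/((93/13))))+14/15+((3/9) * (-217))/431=-2937044219/679419780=-4.32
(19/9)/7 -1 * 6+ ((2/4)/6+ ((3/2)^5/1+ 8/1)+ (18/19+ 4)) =571727/38304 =14.93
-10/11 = -0.91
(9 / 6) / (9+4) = 3 / 26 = 0.12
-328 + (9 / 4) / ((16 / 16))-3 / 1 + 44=-1139 / 4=-284.75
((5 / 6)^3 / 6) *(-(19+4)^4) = -34980125 / 1296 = -26990.84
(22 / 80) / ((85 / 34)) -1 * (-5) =511 / 100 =5.11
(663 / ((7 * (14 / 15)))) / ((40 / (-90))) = -228.33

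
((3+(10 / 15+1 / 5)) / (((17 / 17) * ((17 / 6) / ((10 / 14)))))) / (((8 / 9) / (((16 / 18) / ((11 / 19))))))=2204 / 1309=1.68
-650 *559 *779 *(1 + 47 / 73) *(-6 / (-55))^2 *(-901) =44068792547520 / 8833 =4989108179.27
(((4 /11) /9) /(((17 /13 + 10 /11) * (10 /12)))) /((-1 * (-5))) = 104 /23775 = 0.00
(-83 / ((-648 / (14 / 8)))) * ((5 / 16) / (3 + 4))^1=415 / 41472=0.01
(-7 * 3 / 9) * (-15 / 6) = 35 / 6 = 5.83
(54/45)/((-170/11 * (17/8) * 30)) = -44/36125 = -0.00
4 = 4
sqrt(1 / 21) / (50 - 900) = -sqrt(21) / 17850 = -0.00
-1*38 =-38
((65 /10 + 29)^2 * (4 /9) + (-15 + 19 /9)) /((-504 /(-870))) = 714125 /756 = 944.61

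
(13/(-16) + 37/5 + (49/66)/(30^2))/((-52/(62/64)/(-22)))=24263483/8985600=2.70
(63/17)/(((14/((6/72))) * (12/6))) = 3/272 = 0.01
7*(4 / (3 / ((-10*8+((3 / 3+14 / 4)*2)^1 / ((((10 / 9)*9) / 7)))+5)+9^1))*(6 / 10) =2748 / 1465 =1.88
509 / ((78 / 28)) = 7126 / 39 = 182.72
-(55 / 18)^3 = -166375 / 5832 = -28.53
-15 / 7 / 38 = -15 / 266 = -0.06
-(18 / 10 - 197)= 976 / 5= 195.20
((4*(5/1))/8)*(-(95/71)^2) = -45125/10082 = -4.48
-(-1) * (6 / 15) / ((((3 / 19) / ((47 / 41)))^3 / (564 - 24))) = 5696975656 / 68921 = 82659.50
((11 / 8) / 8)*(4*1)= 11 / 16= 0.69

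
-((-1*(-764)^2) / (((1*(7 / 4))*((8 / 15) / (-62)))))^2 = -1503430166111216.33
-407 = -407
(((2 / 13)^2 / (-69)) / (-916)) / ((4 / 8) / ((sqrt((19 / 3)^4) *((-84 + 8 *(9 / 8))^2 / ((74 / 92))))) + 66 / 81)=8122500 / 17673430827299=0.00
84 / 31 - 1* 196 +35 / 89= -532203 / 2759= -192.90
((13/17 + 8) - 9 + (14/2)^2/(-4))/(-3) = 283/68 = 4.16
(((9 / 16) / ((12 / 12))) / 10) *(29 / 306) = 29 / 5440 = 0.01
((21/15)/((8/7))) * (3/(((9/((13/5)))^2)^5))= 6755066100601/454008385546875000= 0.00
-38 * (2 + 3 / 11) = -950 / 11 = -86.36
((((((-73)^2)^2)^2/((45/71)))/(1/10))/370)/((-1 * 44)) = -57258666524479751/73260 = -781581579640.73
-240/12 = -20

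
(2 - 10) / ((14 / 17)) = -68 / 7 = -9.71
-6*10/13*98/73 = -5880/949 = -6.20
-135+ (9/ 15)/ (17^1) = -11472/ 85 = -134.96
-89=-89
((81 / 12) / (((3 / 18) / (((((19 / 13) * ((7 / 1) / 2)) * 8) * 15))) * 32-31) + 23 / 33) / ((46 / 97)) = 1137984697 / 1126252776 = 1.01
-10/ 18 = -5/ 9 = -0.56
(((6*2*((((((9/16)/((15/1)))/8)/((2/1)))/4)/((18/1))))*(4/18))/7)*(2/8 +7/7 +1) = 1/35840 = 0.00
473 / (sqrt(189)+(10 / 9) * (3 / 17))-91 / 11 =-47379029 / 5406379+3690819 * sqrt(21) / 491489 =25.65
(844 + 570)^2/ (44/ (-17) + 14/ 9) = -152953794/ 79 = -1936123.97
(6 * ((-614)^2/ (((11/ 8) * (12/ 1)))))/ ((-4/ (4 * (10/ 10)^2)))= -1507984/ 11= -137089.45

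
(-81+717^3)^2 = 135867236833399824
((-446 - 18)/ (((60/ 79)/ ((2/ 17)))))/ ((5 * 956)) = -4582/ 304725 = -0.02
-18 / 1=-18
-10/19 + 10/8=55/76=0.72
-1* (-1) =1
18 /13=1.38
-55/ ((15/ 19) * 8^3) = -209/ 1536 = -0.14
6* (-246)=-1476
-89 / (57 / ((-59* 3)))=5251 / 19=276.37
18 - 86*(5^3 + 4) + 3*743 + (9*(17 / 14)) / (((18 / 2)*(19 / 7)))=-336169 / 38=-8846.55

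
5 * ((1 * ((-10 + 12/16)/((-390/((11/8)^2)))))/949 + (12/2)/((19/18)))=28.42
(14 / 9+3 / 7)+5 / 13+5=6035 / 819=7.37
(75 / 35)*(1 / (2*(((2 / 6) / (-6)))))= -135 / 7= -19.29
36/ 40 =9/ 10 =0.90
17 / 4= 4.25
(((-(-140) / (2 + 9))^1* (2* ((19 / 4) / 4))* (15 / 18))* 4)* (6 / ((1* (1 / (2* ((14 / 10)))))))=18620 / 11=1692.73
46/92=1/2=0.50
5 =5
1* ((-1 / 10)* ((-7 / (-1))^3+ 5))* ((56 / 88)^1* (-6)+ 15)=-389.13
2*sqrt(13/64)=sqrt(13)/4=0.90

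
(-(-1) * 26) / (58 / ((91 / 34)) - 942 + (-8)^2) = -1183 / 38963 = -0.03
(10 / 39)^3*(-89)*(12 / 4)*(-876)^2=-7588496000 / 2197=-3454026.40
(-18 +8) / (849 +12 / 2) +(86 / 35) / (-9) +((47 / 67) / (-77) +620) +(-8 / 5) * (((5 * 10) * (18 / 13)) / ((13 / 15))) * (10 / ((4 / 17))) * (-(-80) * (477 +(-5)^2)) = -54205772680604159 / 248483235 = -218146599.23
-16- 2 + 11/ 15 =-259/ 15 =-17.27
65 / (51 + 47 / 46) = 2990 / 2393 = 1.25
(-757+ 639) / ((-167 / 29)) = 3422 / 167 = 20.49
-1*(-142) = 142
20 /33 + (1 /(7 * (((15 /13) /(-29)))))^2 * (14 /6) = 1594919 /51975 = 30.69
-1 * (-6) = 6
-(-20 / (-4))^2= -25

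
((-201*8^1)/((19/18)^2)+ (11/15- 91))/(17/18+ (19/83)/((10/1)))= -2067614826/1304293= -1585.24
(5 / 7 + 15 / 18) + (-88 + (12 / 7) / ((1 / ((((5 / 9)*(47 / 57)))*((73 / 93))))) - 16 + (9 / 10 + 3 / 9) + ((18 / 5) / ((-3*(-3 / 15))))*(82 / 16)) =-69.85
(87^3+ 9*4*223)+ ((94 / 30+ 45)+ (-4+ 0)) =9998627 / 15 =666575.13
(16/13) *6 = 96/13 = 7.38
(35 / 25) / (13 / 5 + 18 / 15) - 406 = -405.63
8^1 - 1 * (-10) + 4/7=130/7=18.57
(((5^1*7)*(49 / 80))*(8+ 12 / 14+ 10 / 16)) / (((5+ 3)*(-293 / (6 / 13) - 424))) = -78057 / 3252736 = -0.02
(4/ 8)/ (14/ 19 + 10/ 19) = 19/ 48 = 0.40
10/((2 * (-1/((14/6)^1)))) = -35/3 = -11.67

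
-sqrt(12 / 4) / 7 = -sqrt(3) / 7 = -0.25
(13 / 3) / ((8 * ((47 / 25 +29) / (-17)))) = -5525 / 18528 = -0.30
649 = 649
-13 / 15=-0.87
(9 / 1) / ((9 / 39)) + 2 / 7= 275 / 7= 39.29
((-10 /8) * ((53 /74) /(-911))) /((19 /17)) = 4505 /5123464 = 0.00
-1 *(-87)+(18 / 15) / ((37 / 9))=16149 / 185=87.29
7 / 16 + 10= 167 / 16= 10.44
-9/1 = -9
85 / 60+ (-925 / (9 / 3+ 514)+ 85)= 525029 / 6204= 84.63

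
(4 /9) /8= 0.06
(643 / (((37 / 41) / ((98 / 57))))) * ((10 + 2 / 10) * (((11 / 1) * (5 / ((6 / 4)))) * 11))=10628823436 / 2109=5039745.58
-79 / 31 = -2.55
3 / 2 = 1.50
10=10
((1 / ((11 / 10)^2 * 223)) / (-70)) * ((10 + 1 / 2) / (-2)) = 15 / 53966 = 0.00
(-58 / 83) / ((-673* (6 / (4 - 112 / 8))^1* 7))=-290 / 1173039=-0.00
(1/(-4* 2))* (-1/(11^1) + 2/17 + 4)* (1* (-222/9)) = 9287/748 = 12.42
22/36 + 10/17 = 367/306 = 1.20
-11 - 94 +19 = -86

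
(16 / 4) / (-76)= -1 / 19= -0.05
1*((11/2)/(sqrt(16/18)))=33*sqrt(2)/8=5.83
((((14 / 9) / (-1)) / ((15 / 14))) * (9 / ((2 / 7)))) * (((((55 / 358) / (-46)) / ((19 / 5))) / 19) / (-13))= -18865 / 115926486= -0.00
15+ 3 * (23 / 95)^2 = 136962 / 9025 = 15.18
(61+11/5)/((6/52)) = 8216/15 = 547.73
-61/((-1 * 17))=61/17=3.59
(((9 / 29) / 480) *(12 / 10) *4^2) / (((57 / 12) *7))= 0.00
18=18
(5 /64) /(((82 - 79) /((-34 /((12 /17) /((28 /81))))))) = -10115 /23328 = -0.43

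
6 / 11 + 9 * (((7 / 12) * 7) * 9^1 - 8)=11409 / 44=259.30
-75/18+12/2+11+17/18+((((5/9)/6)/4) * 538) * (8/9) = 6038/243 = 24.85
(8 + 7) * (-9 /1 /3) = -45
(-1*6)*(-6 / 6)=6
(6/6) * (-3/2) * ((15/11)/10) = -0.20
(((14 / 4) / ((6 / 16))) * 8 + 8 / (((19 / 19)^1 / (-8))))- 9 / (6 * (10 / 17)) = 487 / 60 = 8.12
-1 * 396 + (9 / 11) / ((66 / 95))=-95547 / 242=-394.82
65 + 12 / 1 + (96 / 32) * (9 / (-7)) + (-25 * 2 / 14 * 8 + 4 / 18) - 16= 1814 / 63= 28.79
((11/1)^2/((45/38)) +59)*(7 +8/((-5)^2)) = 442433/375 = 1179.82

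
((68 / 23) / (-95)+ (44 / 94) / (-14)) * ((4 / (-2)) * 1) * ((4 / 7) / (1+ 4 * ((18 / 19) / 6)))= 11976 / 264845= 0.05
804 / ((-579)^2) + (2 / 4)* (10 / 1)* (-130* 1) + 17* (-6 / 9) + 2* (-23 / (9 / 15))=-82469018 / 111747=-738.00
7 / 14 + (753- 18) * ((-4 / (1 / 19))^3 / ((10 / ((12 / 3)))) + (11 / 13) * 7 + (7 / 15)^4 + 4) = -11324279232001 / 87750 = -129051615.18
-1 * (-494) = 494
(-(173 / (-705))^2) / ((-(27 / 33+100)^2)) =3621409 / 611281604025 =0.00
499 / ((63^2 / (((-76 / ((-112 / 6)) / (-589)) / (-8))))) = 0.00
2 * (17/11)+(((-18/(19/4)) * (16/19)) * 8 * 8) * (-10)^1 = 8122354/3971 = 2045.42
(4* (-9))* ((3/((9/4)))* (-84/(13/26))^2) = -1354752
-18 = -18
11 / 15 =0.73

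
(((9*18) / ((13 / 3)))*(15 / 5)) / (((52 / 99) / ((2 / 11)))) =6561 / 169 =38.82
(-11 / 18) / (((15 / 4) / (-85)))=374 / 27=13.85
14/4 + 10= 27/2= 13.50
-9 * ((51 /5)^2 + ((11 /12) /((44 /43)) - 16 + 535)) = -5615.42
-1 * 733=-733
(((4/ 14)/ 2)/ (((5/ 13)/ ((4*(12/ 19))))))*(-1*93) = -58032/ 665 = -87.27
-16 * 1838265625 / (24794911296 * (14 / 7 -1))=-1838265625 / 1549681956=-1.19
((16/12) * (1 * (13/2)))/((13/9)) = 6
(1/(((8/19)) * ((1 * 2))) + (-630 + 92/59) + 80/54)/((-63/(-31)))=-494439739/1605744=-307.92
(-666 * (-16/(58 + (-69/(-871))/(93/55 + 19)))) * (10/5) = 21124411776/57493279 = 367.42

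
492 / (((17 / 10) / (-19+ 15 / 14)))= -617460 / 119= -5188.74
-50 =-50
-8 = -8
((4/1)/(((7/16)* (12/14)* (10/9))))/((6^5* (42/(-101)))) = -0.00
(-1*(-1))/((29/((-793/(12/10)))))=-3965/174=-22.79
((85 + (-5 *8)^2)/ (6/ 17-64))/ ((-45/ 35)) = 200515/ 9738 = 20.59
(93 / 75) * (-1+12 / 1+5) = 496 / 25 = 19.84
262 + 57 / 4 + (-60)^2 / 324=10345 / 36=287.36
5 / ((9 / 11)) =55 / 9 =6.11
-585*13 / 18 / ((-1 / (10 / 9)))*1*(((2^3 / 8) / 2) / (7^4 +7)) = 4225 / 43344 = 0.10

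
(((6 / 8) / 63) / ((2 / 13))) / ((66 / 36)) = 13 / 308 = 0.04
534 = 534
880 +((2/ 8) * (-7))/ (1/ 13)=3429/ 4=857.25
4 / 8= 1 / 2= 0.50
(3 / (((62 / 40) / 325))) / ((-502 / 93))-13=-32513 / 251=-129.53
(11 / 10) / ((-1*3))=-11 / 30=-0.37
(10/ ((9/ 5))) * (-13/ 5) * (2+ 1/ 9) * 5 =-152.47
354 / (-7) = -354 / 7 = -50.57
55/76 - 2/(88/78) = -877/836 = -1.05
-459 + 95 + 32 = -332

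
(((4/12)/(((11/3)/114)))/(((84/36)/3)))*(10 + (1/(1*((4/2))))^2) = 21033/154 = 136.58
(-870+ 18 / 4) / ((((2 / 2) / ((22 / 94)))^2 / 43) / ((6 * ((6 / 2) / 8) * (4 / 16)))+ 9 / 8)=-324230148 / 704195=-460.43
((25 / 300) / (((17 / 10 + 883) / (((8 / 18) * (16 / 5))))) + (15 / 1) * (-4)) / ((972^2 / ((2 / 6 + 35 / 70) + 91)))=-0.01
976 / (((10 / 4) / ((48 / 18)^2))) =124928 / 45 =2776.18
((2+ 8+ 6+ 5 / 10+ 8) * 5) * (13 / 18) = 3185 / 36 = 88.47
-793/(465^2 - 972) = -793/215253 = -0.00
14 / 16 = 7 / 8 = 0.88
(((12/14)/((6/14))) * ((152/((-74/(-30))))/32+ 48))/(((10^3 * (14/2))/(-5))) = -7389/103600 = -0.07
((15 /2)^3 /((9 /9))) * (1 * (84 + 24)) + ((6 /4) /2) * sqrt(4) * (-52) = 45484.50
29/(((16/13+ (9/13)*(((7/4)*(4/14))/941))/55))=3001790/2317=1295.55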